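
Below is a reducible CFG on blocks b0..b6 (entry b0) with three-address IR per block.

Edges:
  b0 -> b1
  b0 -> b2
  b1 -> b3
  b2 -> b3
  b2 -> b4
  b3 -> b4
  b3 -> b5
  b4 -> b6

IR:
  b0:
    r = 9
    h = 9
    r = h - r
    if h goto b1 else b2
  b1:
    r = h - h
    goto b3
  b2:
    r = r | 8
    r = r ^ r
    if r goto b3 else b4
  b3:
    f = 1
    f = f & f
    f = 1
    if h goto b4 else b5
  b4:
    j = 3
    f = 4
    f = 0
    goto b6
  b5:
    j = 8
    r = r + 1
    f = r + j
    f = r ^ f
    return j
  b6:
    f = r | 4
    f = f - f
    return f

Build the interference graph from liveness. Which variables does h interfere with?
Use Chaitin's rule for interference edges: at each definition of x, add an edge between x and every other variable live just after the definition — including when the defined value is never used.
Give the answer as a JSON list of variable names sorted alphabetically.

def/use:
  b0: def={h,r} ue=∅
  b1: def={r} ue={h}
  b2: def={r} ue={r}
  b3: def={f} ue={h}
  b4: def={f,j} ue=∅
  b5: def={f,j,r} ue={r}
  b6: def={f} ue={r}

Liveness:
  b0 li=∅ lo={h,r}
  b1 li={h} lo={h,r}
  b2 li={h,r} lo={h,r}
  b3 li={h,r} lo={r}
  b4 li={r} lo={r}
  b5 li={r} lo=∅
  b6 li={r} lo=∅

Interference:
  f — {h,j,r}
  h — {f,r}
  j — {f,r}
  r — {f,h,j}

N(h) = ["f", "r"]

Answer: ["f", "r"]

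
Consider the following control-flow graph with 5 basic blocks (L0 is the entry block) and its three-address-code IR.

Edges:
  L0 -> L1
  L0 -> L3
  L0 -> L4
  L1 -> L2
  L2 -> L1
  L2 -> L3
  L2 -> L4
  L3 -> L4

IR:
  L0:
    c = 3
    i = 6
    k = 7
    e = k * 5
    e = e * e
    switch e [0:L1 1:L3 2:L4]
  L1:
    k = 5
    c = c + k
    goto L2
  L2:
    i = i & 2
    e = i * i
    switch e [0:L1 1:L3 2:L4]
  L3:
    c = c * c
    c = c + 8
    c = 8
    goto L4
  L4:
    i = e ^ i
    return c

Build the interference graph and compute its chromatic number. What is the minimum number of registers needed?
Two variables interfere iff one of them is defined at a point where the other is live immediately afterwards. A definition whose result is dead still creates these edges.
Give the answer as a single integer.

Block summaries:
  L0: def={c,e,i,k} ue=∅
  L1: def={c,k} ue={c}
  L2: def={e,i} ue={i}
  L3: def={c} ue={c}
  L4: def={i} ue={c,e,i}

Liveness:
  live L0: ∅→{c,e,i}
  live L1: {c,i}→{c,i}
  live L2: {c,i}→{c,e,i}
  live L3: {c,e,i}→{c,e,i}
  live L4: {c,e,i}→∅

Conflict graph:
  c↔{e,i,k}
  e↔{c,i}
  i↔{c,e,k}
  k↔{c,i}

Chromatic number:
  lower bound: {c,e,i} mutually conflict ⇒ χ ≥ 3
  assign c→R0 e→R2 i→R1 k→R2 — no edge inside a register ⇒ χ ≤ 3
  χ = 3

Answer: 3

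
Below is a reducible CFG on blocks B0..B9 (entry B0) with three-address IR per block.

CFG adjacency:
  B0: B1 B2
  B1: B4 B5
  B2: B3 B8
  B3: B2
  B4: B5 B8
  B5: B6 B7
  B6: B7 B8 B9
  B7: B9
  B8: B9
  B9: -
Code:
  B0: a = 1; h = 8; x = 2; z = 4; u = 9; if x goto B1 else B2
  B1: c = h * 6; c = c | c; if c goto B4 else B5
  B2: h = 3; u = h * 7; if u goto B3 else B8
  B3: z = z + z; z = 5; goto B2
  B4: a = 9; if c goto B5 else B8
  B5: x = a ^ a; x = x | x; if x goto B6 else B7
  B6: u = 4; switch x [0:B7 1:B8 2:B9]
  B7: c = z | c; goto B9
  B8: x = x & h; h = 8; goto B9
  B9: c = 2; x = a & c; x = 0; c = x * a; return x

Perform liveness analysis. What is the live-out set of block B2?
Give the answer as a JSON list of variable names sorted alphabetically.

def/use:
  B0: {a,h,u,x,z} / ∅
  B1: {c} / {h}
  B2: {h,u} / ∅
  B3: {z} / {z}
  B4: {a} / {c}
  B5: {x} / {a}
  B6: {u} / {x}
  B7: {c} / {c,z}
  B8: {h,x} / {h,x}
  B9: {c,x} / {a}

Backward fixpoint:
  B0: in=∅ out={a,h,x,z}
  B1: in={a,h,x,z} out={a,c,h,x,z}
  B2: in={a,x,z} out={a,h,x,z}
  B3: in={a,x,z} out={a,x,z}
  B4: in={c,h,x,z} out={a,c,h,x,z}
  B5: in={a,c,h,z} out={a,c,h,x,z}
  B6: in={a,c,h,x,z} out={a,c,h,x,z}
  B7: in={a,c,z} out={a}
  B8: in={a,h,x} out={a}
  B9: in={a} out=∅

live-out(B2) = ["a", "h", "x", "z"]

Answer: ["a", "h", "x", "z"]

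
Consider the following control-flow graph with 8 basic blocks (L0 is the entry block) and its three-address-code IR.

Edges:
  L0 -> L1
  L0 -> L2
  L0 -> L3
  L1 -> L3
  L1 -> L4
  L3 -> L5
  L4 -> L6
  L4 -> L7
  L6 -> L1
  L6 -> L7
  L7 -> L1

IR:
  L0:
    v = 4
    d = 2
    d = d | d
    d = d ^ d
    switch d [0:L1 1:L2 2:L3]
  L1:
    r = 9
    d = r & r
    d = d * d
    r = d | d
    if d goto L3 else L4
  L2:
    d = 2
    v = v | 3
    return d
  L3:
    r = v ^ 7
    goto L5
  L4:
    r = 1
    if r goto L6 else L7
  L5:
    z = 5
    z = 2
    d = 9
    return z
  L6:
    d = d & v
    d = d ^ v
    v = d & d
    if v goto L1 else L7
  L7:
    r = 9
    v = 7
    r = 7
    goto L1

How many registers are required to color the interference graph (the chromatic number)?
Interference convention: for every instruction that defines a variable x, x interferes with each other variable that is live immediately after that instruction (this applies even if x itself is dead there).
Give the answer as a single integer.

Answer: 3

Analysis:
Block summaries:
  L0 def {d,v} use ∅
  L1 def {d,r} use ∅
  L2 def {d,v} use {v}
  L3 def {r} use {v}
  L4 def {r} use ∅
  L5 def {d,z} use ∅
  L6 def {d,v} use {d,v}
  L7 def {r,v} use ∅

Live sets:
  L0: in=∅ out={v}
  L1: in={v} out={d,v}
  L2: in={v} out=∅
  L3: in={v} out=∅
  L4: in={d,v} out={d,v}
  L5: in=∅ out=∅
  L6: in={d,v} out={v}
  L7: in=∅ out={v}

Conflict graph:
  d — {r,v,z}
  r — {d,v}
  v — {d,r}
  z — {d}

Chromatic number:
  clique {d,r,v} ⇒ need ≥ 3
  assign d→R0 r→R1 v→R2 z→R1 — no edge inside a register ⇒ χ ≤ 3
  χ = 3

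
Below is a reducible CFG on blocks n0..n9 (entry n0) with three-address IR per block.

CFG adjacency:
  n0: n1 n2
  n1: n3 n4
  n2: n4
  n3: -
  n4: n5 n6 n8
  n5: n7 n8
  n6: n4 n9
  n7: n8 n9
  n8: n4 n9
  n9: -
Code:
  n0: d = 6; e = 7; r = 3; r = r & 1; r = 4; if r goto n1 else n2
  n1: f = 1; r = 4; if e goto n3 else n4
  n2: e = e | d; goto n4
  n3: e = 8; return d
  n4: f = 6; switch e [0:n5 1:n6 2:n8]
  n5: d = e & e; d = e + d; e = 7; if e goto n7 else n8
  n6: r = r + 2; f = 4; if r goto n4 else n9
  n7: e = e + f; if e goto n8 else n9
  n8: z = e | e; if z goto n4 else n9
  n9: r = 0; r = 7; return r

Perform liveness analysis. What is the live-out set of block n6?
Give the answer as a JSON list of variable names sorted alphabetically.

Answer: ["e", "r"]

Working:
def/use:
  n0: def={d,e,r} ue=∅
  n1: def={f,r} ue={e}
  n2: def={e} ue={d,e}
  n3: def={e} ue={d}
  n4: def={f} ue={e}
  n5: def={d,e} ue={e}
  n6: def={f,r} ue={r}
  n7: def={e} ue={e,f}
  n8: def={z} ue={e}
  n9: def={r} ue=∅

Liveness:
  live n0: ∅→{d,e,r}
  live n1: {d,e}→{d,e,r}
  live n2: {d,e,r}→{e,r}
  live n3: {d}→∅
  live n4: {e,r}→{e,f,r}
  live n5: {e,f,r}→{e,f,r}
  live n6: {e,r}→{e,r}
  live n7: {e,f,r}→{e,r}
  live n8: {e,r}→{e,r}
  live n9: ∅→∅

live-out(n6) = ["e", "r"]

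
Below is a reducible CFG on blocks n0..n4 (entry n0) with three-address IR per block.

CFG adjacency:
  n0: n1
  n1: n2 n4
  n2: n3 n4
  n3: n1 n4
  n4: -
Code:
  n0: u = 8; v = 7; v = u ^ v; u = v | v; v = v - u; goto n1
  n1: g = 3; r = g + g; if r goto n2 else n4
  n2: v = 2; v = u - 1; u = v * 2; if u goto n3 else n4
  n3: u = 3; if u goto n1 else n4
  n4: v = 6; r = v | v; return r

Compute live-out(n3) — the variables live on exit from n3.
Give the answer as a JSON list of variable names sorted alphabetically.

Per-block:
  n0: {u,v} / ∅
  n1: {g,r} / ∅
  n2: {u,v} / {u}
  n3: {u} / ∅
  n4: {r,v} / ∅

Liveness:
  n0: in=∅ out={u}
  n1: in={u} out={u}
  n2: in={u} out=∅
  n3: in=∅ out={u}
  n4: in=∅ out=∅

live-out(n3) = ["u"]

Answer: ["u"]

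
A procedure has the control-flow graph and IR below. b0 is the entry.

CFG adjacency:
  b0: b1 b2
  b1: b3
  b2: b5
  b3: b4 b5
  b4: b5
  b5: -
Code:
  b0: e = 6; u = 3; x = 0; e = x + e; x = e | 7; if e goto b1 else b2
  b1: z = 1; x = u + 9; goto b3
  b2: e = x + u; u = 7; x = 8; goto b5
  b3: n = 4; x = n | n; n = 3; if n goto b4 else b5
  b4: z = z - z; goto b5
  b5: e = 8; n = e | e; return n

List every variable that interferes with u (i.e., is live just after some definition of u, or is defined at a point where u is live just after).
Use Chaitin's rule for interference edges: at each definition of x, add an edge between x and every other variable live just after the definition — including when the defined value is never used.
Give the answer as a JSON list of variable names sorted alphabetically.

Answer: ["e", "x", "z"]

Derivation:
Per-block:
  b0: {e,u,x} / ∅
  b1: {x,z} / {u}
  b2: {e,u,x} / {u,x}
  b3: {n,x} / ∅
  b4: {z} / {z}
  b5: {e,n} / ∅

Live sets:
  live b0: ∅→{u,x}
  live b1: {u}→{z}
  live b2: {u,x}→∅
  live b3: {z}→{z}
  live b4: {z}→∅
  live b5: ∅→∅

Interference:
  e↔{u,x}
  n↔{z}
  u↔{e,x,z}
  x↔{e,u,z}
  z↔{n,u,x}

N(u) = ["e", "x", "z"]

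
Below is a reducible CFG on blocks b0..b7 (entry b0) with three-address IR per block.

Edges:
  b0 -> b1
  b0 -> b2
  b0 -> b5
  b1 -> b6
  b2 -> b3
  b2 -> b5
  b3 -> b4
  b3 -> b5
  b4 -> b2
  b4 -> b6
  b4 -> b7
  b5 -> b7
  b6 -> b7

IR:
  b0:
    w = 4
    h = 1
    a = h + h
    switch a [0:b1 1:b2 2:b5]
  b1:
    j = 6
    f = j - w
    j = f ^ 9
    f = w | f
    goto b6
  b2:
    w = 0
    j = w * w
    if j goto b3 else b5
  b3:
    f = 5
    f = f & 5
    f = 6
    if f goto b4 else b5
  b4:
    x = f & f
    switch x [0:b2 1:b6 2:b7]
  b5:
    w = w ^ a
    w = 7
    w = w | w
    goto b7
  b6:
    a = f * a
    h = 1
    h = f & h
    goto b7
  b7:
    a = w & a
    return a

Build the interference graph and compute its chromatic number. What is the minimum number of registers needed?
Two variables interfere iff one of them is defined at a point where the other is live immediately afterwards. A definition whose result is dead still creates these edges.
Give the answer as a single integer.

Per-block:
  b0: {a,h,w} / ∅
  b1: {f,j} / {w}
  b2: {j,w} / ∅
  b3: {f} / ∅
  b4: {x} / {f}
  b5: {w} / {a,w}
  b6: {a,h} / {a,f}
  b7: {a} / {a,w}

Live sets:
  b0: in=∅ out={a,w}
  b1: in={a,w} out={a,f,w}
  b2: in={a} out={a,w}
  b3: in={a,w} out={a,f,w}
  b4: in={a,f,w} out={a,f,w}
  b5: in={a,w} out={a,w}
  b6: in={a,f,w} out={a,w}
  b7: in={a,w} out=∅

Conflict graph:
  a↔{f,h,j,w,x}
  f↔{a,h,j,w,x}
  h↔{a,f,w}
  j↔{a,f,w}
  w↔{a,f,h,j,x}
  x↔{a,f,w}

Registers:
  {a,f,h,w} pairwise interfere (4-clique) ⇒ χ ≥ 4
  4-colouring: c0={a}  c1={f}  c2={w}  c3={h,j,x}
  χ = 4

Answer: 4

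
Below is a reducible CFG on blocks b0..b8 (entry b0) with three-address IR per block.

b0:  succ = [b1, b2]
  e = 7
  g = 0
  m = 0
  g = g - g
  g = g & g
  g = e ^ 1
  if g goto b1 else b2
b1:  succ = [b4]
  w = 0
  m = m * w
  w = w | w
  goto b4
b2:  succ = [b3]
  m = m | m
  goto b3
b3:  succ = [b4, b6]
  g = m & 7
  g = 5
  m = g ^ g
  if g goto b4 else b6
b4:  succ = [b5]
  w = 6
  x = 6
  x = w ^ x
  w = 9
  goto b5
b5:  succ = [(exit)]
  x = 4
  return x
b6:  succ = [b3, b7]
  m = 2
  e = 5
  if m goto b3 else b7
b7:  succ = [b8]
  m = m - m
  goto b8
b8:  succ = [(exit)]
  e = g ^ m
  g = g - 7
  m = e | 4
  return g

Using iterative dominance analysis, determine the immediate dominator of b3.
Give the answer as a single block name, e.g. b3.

Answer: b2

Working:
idom tree: b1←b0 b2←b0 b3←b2 b4←b0 b5←b4 b6←b3 b7←b6 b8←b7
Join-block Dom:
  b3: preds {b2,b6}: {b0,b2} ∩ {b0,b2,b3,b6} = {b0,b2}; idom=b2
  b4: preds {b1,b3}: {b0,b1} ∩ {b0,b2,b3} = {b0}; idom=b0

idom(b3) = b2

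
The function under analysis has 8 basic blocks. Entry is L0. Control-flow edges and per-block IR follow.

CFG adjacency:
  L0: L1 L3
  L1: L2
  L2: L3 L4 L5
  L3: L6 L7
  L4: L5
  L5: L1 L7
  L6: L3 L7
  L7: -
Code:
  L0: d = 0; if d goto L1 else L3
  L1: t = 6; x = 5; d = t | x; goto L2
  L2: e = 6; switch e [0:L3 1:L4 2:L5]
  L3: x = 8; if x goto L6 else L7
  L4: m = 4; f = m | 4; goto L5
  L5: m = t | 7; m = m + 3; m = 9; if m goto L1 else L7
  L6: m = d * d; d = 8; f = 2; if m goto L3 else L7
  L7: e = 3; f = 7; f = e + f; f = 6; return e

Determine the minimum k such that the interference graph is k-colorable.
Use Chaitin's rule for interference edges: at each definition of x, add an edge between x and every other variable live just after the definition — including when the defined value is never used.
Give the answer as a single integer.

Per-block:
  L0 def {d} use ∅
  L1 def {d,t,x} use ∅
  L2 def {e} use ∅
  L3 def {x} use ∅
  L4 def {f,m} use ∅
  L5 def {m} use {t}
  L6 def {d,f,m} use {d}
  L7 def {e,f} use ∅

Live sets:
  L0 li=∅ lo={d}
  L1 li=∅ lo={d,t}
  L2 li={d,t} lo={d,t}
  L3 li={d} lo={d}
  L4 li={t} lo={t}
  L5 li={t} lo=∅
  L6 li={d} lo={d}
  L7 li=∅ lo=∅

Interfere edges:
  d — {e,f,m,t,x}
  e — {d,f,t}
  f — {d,e,m,t}
  m — {d,f,t}
  t — {d,e,f,m,x}
  x — {d,t}

Colouring:
  clique {d,e,f,t} ⇒ need ≥ 4
  assign d→R0 e→R3 f→R2 m→R3 t→R1 x→R2 — no edge inside a register ⇒ χ ≤ 4
  χ = 4

Answer: 4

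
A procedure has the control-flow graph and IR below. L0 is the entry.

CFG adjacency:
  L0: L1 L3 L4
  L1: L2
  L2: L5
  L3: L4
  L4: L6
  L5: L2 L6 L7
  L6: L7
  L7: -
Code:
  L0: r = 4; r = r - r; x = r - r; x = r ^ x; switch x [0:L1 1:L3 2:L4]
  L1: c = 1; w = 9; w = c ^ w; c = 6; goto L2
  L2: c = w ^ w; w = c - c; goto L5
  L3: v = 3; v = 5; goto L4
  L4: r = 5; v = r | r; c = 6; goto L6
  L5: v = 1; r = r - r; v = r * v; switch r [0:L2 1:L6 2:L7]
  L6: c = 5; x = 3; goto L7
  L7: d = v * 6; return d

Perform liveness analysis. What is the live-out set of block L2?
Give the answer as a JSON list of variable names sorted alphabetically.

Answer: ["r", "w"]

Derivation:
Block summaries:
  L0 def {r,x} use ∅
  L1 def {c,w} use ∅
  L2 def {c,w} use {w}
  L3 def {v} use ∅
  L4 def {c,r,v} use ∅
  L5 def {r,v} use {r}
  L6 def {c,x} use ∅
  L7 def {d} use {v}

Liveness:
  L0 li=∅ lo={r}
  L1 li={r} lo={r,w}
  L2 li={r,w} lo={r,w}
  L3 li=∅ lo=∅
  L4 li=∅ lo={v}
  L5 li={r,w} lo={r,v,w}
  L6 li={v} lo={v}
  L7 li={v} lo=∅

live-out(L2) = ["r", "w"]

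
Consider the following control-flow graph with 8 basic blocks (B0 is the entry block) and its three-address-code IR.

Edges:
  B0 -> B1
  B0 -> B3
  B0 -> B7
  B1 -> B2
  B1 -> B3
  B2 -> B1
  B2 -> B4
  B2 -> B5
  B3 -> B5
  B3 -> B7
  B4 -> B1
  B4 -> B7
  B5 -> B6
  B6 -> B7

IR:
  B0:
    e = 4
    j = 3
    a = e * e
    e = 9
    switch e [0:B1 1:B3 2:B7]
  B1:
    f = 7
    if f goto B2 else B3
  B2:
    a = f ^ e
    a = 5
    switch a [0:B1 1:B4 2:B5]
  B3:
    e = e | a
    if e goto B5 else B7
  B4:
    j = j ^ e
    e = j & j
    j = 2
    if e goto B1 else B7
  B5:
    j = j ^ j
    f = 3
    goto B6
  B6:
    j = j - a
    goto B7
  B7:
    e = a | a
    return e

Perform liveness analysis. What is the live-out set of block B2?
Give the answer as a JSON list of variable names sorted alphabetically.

Answer: ["a", "e", "j"]

Analysis:
Per-block:
  B0 def {a,e,j} use ∅
  B1 def {f} use ∅
  B2 def {a} use {e,f}
  B3 def {e} use {a,e}
  B4 def {e,j} use {e,j}
  B5 def {f,j} use {j}
  B6 def {j} use {a,j}
  B7 def {e} use {a}

Liveness:
  live B0: ∅→{a,e,j}
  live B1: {a,e,j}→{a,e,f,j}
  live B2: {e,f,j}→{a,e,j}
  live B3: {a,e,j}→{a,j}
  live B4: {a,e,j}→{a,e,j}
  live B5: {a,j}→{a,j}
  live B6: {a,j}→{a}
  live B7: {a}→∅

live-out(B2) = ["a", "e", "j"]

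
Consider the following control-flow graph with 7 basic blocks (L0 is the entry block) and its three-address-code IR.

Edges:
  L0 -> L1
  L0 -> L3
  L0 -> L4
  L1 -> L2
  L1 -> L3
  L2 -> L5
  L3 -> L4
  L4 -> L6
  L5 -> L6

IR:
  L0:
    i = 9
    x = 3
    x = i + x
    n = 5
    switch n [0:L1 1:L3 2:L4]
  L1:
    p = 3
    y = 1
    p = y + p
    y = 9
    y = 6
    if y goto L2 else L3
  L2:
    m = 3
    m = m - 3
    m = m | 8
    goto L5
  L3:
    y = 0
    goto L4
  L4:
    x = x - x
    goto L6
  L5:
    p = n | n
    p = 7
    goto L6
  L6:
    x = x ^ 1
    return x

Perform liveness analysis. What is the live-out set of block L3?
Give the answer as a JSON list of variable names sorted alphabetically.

Answer: ["x"]

Derivation:
Per-block:
  L0 def {i,n,x} use ∅
  L1 def {p,y} use ∅
  L2 def {m} use ∅
  L3 def {y} use ∅
  L4 def {x} use {x}
  L5 def {p} use {n}
  L6 def {x} use {x}

Liveness:
  L0 li=∅ lo={n,x}
  L1 li={n,x} lo={n,x}
  L2 li={n,x} lo={n,x}
  L3 li={x} lo={x}
  L4 li={x} lo={x}
  L5 li={n,x} lo={x}
  L6 li={x} lo=∅

live-out(L3) = ["x"]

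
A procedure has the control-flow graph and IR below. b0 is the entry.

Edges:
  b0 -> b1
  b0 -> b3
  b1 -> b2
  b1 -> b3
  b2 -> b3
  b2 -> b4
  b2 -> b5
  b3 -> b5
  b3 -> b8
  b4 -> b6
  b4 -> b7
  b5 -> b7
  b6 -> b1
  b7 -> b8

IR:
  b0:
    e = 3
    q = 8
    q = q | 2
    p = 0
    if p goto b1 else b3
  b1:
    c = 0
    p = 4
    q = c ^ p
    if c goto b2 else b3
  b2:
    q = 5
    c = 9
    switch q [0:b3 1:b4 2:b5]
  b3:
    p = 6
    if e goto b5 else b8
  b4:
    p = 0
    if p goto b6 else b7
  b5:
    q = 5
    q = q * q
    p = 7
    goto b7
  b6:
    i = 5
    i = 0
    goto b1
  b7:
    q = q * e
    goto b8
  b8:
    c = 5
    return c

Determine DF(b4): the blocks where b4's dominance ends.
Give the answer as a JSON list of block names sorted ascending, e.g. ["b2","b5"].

idom tree: b1←b0 b2←b1 b3←b0 b4←b2 b5←b0 b6←b4 b7←b0 b8←b0
Dom∩ at merges:
  b1: preds {b0,b6}: {b0} ∩ {b0,b1,b2,b4,b6} = {b0}; idom=b0
  b3: preds {b0,b1,b2}: {b0} ∩ {b0,b1} ∩ {b0,b1,b2} = {b0}; idom=b0
  b5: preds {b2,b3}: {b0,b1,b2} ∩ {b0,b3} = {b0}; idom=b0
  b7: preds {b4,b5}: {b0,b1,b2,b4} ∩ {b0,b5} = {b0}; idom=b0
  b8: preds {b3,b7}: {b0,b3} ∩ {b0,b7} = {b0}; idom=b0

DF derivation:
  b1←b0: walk · to b0
  b1←b6: walk b6→b4→b2→b1 to b0
  b3←b0: walk · to b0
  b3←b1: walk b1 to b0
  b3←b2: walk b2→b1 to b0
  b5←b2: walk b2→b1 to b0
  b5←b3: walk b3 to b0
  b7←b4: walk b4→b2→b1 to b0
  b7←b5: walk b5 to b0
  b8←b3: walk b3 to b0
  b8←b7: walk b7 to b0
  b0 → ∅
  b1 → {b1,b3,b5,b7}
  b2 → {b1,b3,b5,b7}
  b3 → {b5,b8}
  b4 → {b1,b7}
  b5 → {b7}
  b6 → {b1}
  b7 → {b8}
  b8 → ∅

DF(b4) = ["b1", "b7"]

Answer: ["b1", "b7"]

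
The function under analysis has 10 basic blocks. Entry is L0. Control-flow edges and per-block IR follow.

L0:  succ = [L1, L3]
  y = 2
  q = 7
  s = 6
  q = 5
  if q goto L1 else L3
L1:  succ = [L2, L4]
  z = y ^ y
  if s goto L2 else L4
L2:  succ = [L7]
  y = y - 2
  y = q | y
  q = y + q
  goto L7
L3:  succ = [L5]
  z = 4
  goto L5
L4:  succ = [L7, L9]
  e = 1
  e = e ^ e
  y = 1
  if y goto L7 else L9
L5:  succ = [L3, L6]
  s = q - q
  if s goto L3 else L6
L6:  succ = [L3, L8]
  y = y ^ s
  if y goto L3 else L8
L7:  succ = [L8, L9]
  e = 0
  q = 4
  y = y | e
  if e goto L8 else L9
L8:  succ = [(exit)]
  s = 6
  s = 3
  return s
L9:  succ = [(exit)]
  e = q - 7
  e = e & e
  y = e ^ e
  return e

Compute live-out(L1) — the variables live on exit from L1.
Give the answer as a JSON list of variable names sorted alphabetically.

def/use:
  L0 def {q,s,y} use ∅
  L1 def {z} use {s,y}
  L2 def {q,y} use {q,y}
  L3 def {z} use ∅
  L4 def {e,y} use ∅
  L5 def {s} use {q}
  L6 def {y} use {s,y}
  L7 def {e,q,y} use {y}
  L8 def {s} use ∅
  L9 def {e,y} use {q}

Live sets:
  L0 li=∅ lo={q,s,y}
  L1 li={q,s,y} lo={q,y}
  L2 li={q,y} lo={y}
  L3 li={q,y} lo={q,y}
  L4 li={q} lo={q,y}
  L5 li={q,y} lo={q,s,y}
  L6 li={q,s,y} lo={q,y}
  L7 li={y} lo={q}
  L8 li=∅ lo=∅
  L9 li={q} lo=∅

live-out(L1) = ["q", "y"]

Answer: ["q", "y"]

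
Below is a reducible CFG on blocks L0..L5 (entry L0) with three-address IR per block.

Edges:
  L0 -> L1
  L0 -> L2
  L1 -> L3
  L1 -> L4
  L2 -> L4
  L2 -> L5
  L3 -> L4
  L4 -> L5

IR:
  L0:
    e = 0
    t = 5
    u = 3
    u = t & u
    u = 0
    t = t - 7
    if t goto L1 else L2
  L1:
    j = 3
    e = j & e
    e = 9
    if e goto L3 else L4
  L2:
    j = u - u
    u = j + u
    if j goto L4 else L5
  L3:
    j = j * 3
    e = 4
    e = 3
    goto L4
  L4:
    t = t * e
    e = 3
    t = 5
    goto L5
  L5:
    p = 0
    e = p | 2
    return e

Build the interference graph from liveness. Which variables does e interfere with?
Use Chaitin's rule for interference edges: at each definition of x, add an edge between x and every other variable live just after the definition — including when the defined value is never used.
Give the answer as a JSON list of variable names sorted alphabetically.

Per-block:
  L0 def {e,t,u} use ∅
  L1 def {e,j} use {e}
  L2 def {j,u} use {u}
  L3 def {e,j} use {j}
  L4 def {e,t} use {e,t}
  L5 def {e,p} use ∅

Liveness:
  live L0: ∅→{e,t,u}
  live L1: {e,t}→{e,j,t}
  live L2: {e,t,u}→{e,t}
  live L3: {j,t}→{e,t}
  live L4: {e,t}→∅
  live L5: ∅→∅

Interfere edges:
  e: {j,t,u}
  j: {e,t,u}
  p: ∅
  t: {e,j,u}
  u: {e,j,t}

N(e) = ["j", "t", "u"]

Answer: ["j", "t", "u"]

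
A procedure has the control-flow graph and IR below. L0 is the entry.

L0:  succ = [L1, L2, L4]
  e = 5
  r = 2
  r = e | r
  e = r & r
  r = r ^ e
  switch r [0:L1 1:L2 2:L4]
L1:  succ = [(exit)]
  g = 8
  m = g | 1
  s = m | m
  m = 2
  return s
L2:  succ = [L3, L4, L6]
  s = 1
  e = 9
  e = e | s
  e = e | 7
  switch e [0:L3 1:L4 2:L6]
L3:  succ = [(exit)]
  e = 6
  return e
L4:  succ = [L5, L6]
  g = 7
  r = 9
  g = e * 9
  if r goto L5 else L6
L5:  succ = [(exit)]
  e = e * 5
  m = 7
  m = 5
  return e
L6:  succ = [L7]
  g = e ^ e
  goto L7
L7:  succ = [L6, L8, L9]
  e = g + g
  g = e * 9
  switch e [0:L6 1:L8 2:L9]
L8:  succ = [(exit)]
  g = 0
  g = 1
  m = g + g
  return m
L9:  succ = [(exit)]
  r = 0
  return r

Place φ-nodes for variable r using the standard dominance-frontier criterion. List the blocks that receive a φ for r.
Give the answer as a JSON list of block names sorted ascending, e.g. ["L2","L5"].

Answer: ["L6"]

Derivation:
idom tree: L1←L0 L2←L0 L3←L2 L4←L0 L5←L4 L6←L0 L7←L6 L8←L7 L9←L7
Join-block Dom:
  L4: preds {L0,L2}: {L0} ∩ {L0,L2} = {L0}; idom=L0
  L6: preds {L2,L4,L7}: {L0,L2} ∩ {L0,L4} ∩ {L0,L6,L7} = {L0}; idom=L0

Frontier:
  L4←L0: walk · to L0
  L4←L2: walk L2 to L0
  L6←L2: walk L2 to L0
  L6←L4: walk L4 to L0
  L6←L7: walk L7→L6 to L0
  L0 → ∅
  L1 → ∅
  L2 → {L4,L6}
  L3 → ∅
  L4 → {L6}
  L5 → ∅
  L6 → {L6}
  L7 → {L6}
  L8 → ∅
  L9 → ∅

φ for r: defs {L0,L4,L9}
  DF⁺ = {L6}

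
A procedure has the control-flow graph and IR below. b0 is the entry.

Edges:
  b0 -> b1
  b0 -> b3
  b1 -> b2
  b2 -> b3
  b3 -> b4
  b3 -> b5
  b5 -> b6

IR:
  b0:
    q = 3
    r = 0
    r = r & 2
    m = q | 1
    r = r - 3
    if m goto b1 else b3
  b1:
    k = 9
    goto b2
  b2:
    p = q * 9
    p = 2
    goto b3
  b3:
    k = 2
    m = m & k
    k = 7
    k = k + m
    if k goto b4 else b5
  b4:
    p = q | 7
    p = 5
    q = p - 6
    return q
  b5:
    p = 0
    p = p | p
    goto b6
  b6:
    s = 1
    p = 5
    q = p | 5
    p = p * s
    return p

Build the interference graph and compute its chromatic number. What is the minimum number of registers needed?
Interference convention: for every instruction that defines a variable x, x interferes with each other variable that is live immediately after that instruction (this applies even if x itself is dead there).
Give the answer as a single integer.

Answer: 3

Working:
Block summaries:
  b0: {m,q,r} / ∅
  b1: {k} / ∅
  b2: {p} / {q}
  b3: {k,m} / {m}
  b4: {p,q} / {q}
  b5: {p} / ∅
  b6: {p,q,s} / ∅

Liveness:
  b0: in=∅ out={m,q}
  b1: in={m,q} out={m,q}
  b2: in={m,q} out={m,q}
  b3: in={m,q} out={q}
  b4: in={q} out=∅
  b5: in=∅ out=∅
  b6: in=∅ out=∅

Conflict graph:
  k↔{m,q}
  m↔{k,p,q,r}
  p↔{m,q,s}
  q↔{k,m,p,r,s}
  r↔{m,q}
  s↔{p,q}

Chromatic number:
  {k,m,q} pairwise interfere (3-clique) ⇒ χ ≥ 3
  3-colouring: c0={q}  c1={m,s}  c2={k,p,r}
  χ = 3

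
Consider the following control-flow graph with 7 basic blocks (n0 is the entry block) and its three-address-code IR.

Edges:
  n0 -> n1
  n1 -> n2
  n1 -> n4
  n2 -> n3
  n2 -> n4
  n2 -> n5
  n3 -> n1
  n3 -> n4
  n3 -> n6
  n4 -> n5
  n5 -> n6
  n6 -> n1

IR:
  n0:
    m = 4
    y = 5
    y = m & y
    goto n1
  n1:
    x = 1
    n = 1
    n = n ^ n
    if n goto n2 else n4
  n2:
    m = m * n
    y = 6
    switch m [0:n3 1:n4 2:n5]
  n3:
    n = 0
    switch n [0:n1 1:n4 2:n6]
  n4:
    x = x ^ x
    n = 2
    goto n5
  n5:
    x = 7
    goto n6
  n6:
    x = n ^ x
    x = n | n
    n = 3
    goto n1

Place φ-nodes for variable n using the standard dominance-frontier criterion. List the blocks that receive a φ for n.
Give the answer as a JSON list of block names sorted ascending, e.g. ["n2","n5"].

Answer: ["n1", "n4", "n5", "n6"]

Analysis:
idom tree: n1←n0 n2←n1 n3←n2 n4←n1 n5←n1 n6←n1
Join-block Dom:
  n1: preds {n0,n3,n6}: {n0} ∩ {n0,n1,n2,n3} ∩ {n0,n1,n6} = {n0}; idom=n0
  n4: preds {n1,n2,n3}: {n0,n1} ∩ {n0,n1,n2} ∩ {n0,n1,n2,n3} = {n0,n1}; idom=n1
  n5: preds {n2,n4}: {n0,n1,n2} ∩ {n0,n1,n4} = {n0,n1}; idom=n1
  n6: preds {n3,n5}: {n0,n1,n2,n3} ∩ {n0,n1,n5} = {n0,n1}; idom=n1

Frontier:
  join n1 pred n0: · stop@n0
  join n1 pred n3: n3→n2→n1 stop@n0
  join n1 pred n6: n6→n1 stop@n0
  join n4 pred n1: · stop@n1
  join n4 pred n2: n2 stop@n1
  join n4 pred n3: n3→n2 stop@n1
  join n5 pred n2: n2 stop@n1
  join n5 pred n4: n4 stop@n1
  join n6 pred n3: n3→n2 stop@n1
  join n6 pred n5: n5 stop@n1
  n0: DF=∅
  n1: DF={n1}
  n2: DF={n1,n4,n5,n6}
  n3: DF={n1,n4,n6}
  n4: DF={n5}
  n5: DF={n6}
  n6: DF={n1}

φ for n: defs {n1,n3,n4,n6}
  DF⁺ = {n1,n4,n5,n6}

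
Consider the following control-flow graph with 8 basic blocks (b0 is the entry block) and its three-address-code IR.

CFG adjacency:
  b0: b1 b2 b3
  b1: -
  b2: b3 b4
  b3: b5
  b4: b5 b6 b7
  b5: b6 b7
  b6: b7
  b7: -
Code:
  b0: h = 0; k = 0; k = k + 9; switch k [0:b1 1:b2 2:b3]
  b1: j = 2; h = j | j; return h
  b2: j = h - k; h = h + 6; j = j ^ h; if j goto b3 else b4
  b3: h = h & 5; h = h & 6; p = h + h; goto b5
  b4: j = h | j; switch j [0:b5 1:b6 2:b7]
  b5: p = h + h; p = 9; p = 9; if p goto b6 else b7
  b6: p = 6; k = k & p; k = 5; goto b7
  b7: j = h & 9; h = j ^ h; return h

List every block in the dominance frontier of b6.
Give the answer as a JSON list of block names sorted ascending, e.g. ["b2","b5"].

Answer: ["b7"]

Working:
idom tree: b1←b0 b2←b0 b3←b0 b4←b2 b5←b0 b6←b0 b7←b0
Join-block Dom:
  b3: preds {b0,b2}: {b0} ∩ {b0,b2} = {b0}; idom=b0
  b5: preds {b3,b4}: {b0,b3} ∩ {b0,b2,b4} = {b0}; idom=b0
  b6: preds {b4,b5}: {b0,b2,b4} ∩ {b0,b5} = {b0}; idom=b0
  b7: preds {b4,b5,b6}: {b0,b2,b4} ∩ {b0,b5} ∩ {b0,b6} = {b0}; idom=b0

Frontier:
  b3←b0: walk · to b0
  b3←b2: walk b2 to b0
  b5←b3: walk b3 to b0
  b5←b4: walk b4→b2 to b0
  b6←b4: walk b4→b2 to b0
  b6←b5: walk b5 to b0
  b7←b4: walk b4→b2 to b0
  b7←b5: walk b5 to b0
  b7←b6: walk b6 to b0
  DF(b0)=∅
  DF(b1)=∅
  DF(b2)={b3,b5,b6,b7}
  DF(b3)={b5}
  DF(b4)={b5,b6,b7}
  DF(b5)={b6,b7}
  DF(b6)={b7}
  DF(b7)=∅

DF(b6) = ["b7"]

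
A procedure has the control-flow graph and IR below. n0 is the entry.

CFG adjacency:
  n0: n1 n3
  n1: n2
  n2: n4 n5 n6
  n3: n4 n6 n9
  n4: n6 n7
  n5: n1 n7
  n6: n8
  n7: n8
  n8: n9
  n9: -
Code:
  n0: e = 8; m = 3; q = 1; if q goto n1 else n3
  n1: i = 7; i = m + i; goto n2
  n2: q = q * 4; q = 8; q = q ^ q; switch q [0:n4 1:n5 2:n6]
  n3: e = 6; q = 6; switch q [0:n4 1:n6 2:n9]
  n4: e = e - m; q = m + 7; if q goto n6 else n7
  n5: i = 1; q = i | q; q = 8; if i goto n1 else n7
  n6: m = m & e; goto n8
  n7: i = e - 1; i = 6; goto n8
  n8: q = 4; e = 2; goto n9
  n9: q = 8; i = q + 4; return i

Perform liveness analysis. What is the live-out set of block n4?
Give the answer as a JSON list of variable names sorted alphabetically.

Answer: ["e", "m"]

Working:
def/use:
  n0: {e,m,q} / ∅
  n1: {i} / {m}
  n2: {q} / {q}
  n3: {e,q} / ∅
  n4: {e,q} / {e,m}
  n5: {i,q} / {q}
  n6: {m} / {e,m}
  n7: {i} / {e}
  n8: {e,q} / ∅
  n9: {i,q} / ∅

Live sets:
  n0 li=∅ lo={e,m,q}
  n1 li={e,m,q} lo={e,m,q}
  n2 li={e,m,q} lo={e,m,q}
  n3 li={m} lo={e,m}
  n4 li={e,m} lo={e,m}
  n5 li={e,m,q} lo={e,m,q}
  n6 li={e,m} lo=∅
  n7 li={e} lo=∅
  n8 li=∅ lo=∅
  n9 li=∅ lo=∅

live-out(n4) = ["e", "m"]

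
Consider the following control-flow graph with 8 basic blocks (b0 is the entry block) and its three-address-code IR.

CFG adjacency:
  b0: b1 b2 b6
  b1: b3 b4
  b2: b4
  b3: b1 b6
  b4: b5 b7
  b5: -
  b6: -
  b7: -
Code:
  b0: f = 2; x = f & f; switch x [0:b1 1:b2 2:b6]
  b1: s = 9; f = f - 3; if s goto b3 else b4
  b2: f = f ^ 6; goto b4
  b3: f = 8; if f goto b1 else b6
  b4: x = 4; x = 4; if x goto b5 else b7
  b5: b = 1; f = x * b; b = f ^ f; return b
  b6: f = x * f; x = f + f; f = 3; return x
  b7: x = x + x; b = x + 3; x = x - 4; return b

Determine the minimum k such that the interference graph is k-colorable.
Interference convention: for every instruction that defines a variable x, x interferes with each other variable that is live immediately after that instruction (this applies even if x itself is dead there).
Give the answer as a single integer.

Answer: 3

Analysis:
def/use:
  b0: {f,x} / ∅
  b1: {f,s} / {f}
  b2: {f} / {f}
  b3: {f} / ∅
  b4: {x} / ∅
  b5: {b,f} / {x}
  b6: {f,x} / {f,x}
  b7: {b,x} / {x}

Liveness:
  b0 li=∅ lo={f,x}
  b1 li={f,x} lo={x}
  b2 li={f} lo=∅
  b3 li={x} lo={f,x}
  b4 li=∅ lo={x}
  b5 li={x} lo=∅
  b6 li={f,x} lo=∅
  b7 li={x} lo=∅

Interfere edges:
  b↔{x}
  f↔{s,x}
  s↔{f,x}
  x↔{b,f,s}

Colouring:
  clique {f,s,x} ⇒ need ≥ 3
  3-colouring: R0={x}  R1={b,f}  R2={s}
  χ = 3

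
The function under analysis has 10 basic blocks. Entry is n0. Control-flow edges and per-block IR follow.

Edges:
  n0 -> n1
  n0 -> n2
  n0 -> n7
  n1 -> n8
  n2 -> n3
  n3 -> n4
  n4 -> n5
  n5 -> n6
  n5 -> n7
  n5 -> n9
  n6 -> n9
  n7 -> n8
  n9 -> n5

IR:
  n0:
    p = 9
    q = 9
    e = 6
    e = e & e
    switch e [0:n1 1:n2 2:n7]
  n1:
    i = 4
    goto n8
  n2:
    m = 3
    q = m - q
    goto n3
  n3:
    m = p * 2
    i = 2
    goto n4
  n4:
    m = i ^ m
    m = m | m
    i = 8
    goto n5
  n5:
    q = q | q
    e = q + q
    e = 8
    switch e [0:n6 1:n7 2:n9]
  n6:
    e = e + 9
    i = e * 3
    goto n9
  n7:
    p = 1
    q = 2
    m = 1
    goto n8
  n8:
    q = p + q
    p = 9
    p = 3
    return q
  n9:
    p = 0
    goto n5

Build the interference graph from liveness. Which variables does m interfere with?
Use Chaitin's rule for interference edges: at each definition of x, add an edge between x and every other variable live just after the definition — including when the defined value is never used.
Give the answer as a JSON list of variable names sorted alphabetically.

Answer: ["i", "p", "q"]

Analysis:
def/use:
  n0: def={e,p,q} ue=∅
  n1: def={i} ue=∅
  n2: def={m,q} ue={q}
  n3: def={i,m} ue={p}
  n4: def={i,m} ue={i,m}
  n5: def={e,q} ue={q}
  n6: def={e,i} ue={e}
  n7: def={m,p,q} ue=∅
  n8: def={p,q} ue={p,q}
  n9: def={p} ue=∅

Live sets:
  n0: in=∅ out={p,q}
  n1: in={p,q} out={p,q}
  n2: in={p,q} out={p,q}
  n3: in={p,q} out={i,m,q}
  n4: in={i,m,q} out={q}
  n5: in={q} out={e,q}
  n6: in={e,q} out={q}
  n7: in=∅ out={p,q}
  n8: in={p,q} out=∅
  n9: in={q} out={q}

Interfere edges:
  e↔{p,q}
  i↔{m,p,q}
  m↔{i,p,q}
  p↔{e,i,m,q}
  q↔{e,i,m,p}

N(m) = ["i", "p", "q"]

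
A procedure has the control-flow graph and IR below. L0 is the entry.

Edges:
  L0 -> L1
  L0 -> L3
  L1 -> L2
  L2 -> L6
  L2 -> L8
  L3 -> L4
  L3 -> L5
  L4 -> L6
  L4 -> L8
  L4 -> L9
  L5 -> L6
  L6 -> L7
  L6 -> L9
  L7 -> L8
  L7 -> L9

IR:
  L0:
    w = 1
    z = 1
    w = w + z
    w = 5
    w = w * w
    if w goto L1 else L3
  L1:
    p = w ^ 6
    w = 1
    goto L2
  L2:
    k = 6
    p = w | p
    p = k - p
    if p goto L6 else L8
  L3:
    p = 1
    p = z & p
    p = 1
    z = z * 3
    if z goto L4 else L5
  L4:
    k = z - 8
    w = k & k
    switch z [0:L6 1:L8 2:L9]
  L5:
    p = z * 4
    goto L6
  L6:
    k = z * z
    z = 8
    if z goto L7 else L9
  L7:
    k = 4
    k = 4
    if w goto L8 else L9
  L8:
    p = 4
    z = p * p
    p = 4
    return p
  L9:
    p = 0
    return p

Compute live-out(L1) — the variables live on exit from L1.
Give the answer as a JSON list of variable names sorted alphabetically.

Answer: ["p", "w", "z"]

Working:
Per-block:
  L0 def {w,z} use ∅
  L1 def {p,w} use {w}
  L2 def {k,p} use {p,w}
  L3 def {p,z} use {z}
  L4 def {k,w} use {z}
  L5 def {p} use {z}
  L6 def {k,z} use {z}
  L7 def {k} use {w}
  L8 def {p,z} use ∅
  L9 def {p} use ∅

Liveness:
  L0: in=∅ out={w,z}
  L1: in={w,z} out={p,w,z}
  L2: in={p,w,z} out={w,z}
  L3: in={w,z} out={w,z}
  L4: in={z} out={w,z}
  L5: in={w,z} out={w,z}
  L6: in={w,z} out={w}
  L7: in={w} out=∅
  L8: in=∅ out=∅
  L9: in=∅ out=∅

live-out(L1) = ["p", "w", "z"]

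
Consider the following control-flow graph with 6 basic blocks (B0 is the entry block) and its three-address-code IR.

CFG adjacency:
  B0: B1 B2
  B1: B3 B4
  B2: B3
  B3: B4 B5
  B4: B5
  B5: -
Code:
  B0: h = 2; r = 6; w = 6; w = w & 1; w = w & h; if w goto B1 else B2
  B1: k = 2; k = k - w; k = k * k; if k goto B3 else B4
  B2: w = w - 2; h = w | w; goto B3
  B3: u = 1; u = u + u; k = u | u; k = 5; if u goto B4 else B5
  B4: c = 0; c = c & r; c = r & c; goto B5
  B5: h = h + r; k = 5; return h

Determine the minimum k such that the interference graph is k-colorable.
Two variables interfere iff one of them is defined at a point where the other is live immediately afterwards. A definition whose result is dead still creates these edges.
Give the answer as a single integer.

Per-block:
  B0 def {h,r,w} use ∅
  B1 def {k} use {w}
  B2 def {h,w} use {w}
  B3 def {k,u} use ∅
  B4 def {c} use {r}
  B5 def {h,k} use {h,r}

Live sets:
  B0 li=∅ lo={h,r,w}
  B1 li={h,r,w} lo={h,r}
  B2 li={r,w} lo={h,r}
  B3 li={h,r} lo={h,r}
  B4 li={h,r} lo={h,r}
  B5 li={h,r} lo=∅

Conflict graph:
  c: {h,r}
  h: {c,k,r,u,w}
  k: {h,r,u,w}
  r: {c,h,k,u,w}
  u: {h,k,r}
  w: {h,k,r}

Registers:
  clique {h,k,r,u} ⇒ need ≥ 4
  assign c→R2 h→R0 k→R2 r→R1 u→R3 w→R3 — no edge inside a register ⇒ χ ≤ 4
  χ = 4

Answer: 4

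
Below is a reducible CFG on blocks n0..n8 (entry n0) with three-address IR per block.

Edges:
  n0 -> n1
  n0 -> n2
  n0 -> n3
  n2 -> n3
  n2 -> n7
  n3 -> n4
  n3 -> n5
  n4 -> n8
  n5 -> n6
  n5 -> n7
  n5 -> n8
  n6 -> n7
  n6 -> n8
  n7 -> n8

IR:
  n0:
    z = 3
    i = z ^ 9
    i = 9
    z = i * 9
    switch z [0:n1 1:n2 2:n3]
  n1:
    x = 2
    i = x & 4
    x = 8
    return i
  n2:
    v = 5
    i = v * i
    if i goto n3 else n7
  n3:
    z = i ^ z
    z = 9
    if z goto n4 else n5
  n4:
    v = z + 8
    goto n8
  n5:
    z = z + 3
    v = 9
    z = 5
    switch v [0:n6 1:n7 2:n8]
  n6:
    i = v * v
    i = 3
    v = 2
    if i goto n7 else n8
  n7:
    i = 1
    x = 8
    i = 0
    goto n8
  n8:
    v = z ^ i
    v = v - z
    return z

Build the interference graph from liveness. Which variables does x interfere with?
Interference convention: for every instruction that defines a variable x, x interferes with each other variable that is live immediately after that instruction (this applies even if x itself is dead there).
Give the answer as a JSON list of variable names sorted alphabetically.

Per-block:
  n0: {i,z} / ∅
  n1: {i,x} / ∅
  n2: {i,v} / {i}
  n3: {z} / {i,z}
  n4: {v} / {z}
  n5: {v,z} / {z}
  n6: {i,v} / {v}
  n7: {i,x} / ∅
  n8: {v} / {i,z}

Backward fixpoint:
  n0 li=∅ lo={i,z}
  n1 li=∅ lo=∅
  n2 li={i,z} lo={i,z}
  n3 li={i,z} lo={i,z}
  n4 li={i,z} lo={i,z}
  n5 li={i,z} lo={i,v,z}
  n6 li={v,z} lo={i,z}
  n7 li={z} lo={i,z}
  n8 li={i,z} lo=∅

Interfere edges:
  i: {v,x,z}
  v: {i,z}
  x: {i,z}
  z: {i,v,x}

N(x) = ["i", "z"]

Answer: ["i", "z"]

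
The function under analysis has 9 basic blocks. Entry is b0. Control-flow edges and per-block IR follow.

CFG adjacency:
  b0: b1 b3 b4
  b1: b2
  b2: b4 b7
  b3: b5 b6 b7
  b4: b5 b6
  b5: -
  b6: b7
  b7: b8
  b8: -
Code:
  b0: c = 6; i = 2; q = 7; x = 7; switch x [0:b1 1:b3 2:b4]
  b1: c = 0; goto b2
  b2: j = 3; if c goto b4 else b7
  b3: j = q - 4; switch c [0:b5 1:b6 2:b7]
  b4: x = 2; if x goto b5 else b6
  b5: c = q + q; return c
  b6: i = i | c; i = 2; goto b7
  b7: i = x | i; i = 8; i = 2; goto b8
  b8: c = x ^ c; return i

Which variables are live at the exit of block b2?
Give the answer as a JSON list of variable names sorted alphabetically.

Per-block:
  b0: {c,i,q,x} / ∅
  b1: {c} / ∅
  b2: {j} / {c}
  b3: {j} / {c,q}
  b4: {x} / ∅
  b5: {c} / {q}
  b6: {i} / {c,i}
  b7: {i} / {i,x}
  b8: {c} / {c,i,x}

Backward fixpoint:
  live b0: ∅→{c,i,q,x}
  live b1: {i,q,x}→{c,i,q,x}
  live b2: {c,i,q,x}→{c,i,q,x}
  live b3: {c,i,q,x}→{c,i,q,x}
  live b4: {c,i,q}→{c,i,q,x}
  live b5: {q}→∅
  live b6: {c,i,x}→{c,i,x}
  live b7: {c,i,x}→{c,i,x}
  live b8: {c,i,x}→∅

live-out(b2) = ["c", "i", "q", "x"]

Answer: ["c", "i", "q", "x"]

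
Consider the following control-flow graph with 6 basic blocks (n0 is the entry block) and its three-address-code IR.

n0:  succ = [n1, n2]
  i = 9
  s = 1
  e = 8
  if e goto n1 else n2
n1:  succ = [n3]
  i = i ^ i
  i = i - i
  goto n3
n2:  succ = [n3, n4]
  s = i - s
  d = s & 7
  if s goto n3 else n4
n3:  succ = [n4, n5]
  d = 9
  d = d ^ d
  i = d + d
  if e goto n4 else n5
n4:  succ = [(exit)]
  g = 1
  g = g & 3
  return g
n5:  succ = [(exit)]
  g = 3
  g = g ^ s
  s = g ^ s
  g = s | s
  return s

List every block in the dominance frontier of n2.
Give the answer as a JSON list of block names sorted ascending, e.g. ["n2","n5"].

idom tree: n1←n0 n2←n0 n3←n0 n4←n0 n5←n3
Join-block Dom:
  n3: preds {n1,n2}: {n0,n1} ∩ {n0,n2} = {n0}; idom=n0
  n4: preds {n2,n3}: {n0,n2} ∩ {n0,n3} = {n0}; idom=n0

DF derivation:
  join n3 pred n1: n1 stop@n0
  join n3 pred n2: n2 stop@n0
  join n4 pred n2: n2 stop@n0
  join n4 pred n3: n3 stop@n0
  DF(n0)=∅
  DF(n1)={n3}
  DF(n2)={n3,n4}
  DF(n3)={n4}
  DF(n4)=∅
  DF(n5)=∅

DF(n2) = ["n3", "n4"]

Answer: ["n3", "n4"]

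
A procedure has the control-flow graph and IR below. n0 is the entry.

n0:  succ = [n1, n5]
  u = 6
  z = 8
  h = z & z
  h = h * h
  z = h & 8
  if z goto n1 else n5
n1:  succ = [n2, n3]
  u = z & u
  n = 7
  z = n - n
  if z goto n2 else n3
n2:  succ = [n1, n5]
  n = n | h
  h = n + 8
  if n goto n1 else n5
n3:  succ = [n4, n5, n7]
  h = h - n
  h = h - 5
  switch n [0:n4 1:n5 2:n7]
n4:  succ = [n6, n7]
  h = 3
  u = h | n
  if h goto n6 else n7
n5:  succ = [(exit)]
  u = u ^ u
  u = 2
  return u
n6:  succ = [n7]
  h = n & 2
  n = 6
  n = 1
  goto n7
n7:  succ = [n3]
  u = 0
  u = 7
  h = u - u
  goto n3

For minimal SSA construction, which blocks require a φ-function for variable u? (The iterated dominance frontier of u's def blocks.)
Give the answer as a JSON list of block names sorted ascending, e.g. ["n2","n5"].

Answer: ["n1", "n3", "n5", "n7"]

Analysis:
idom tree: n1←n0 n2←n1 n3←n1 n4←n3 n5←n0 n6←n4 n7←n3
Dom∩ at merges:
  n1: preds {n0,n2}: {n0} ∩ {n0,n1,n2} = {n0}; idom=n0
  n3: preds {n1,n7}: {n0,n1} ∩ {n0,n1,n3,n7} = {n0,n1}; idom=n1
  n5: preds {n0,n2,n3}: {n0} ∩ {n0,n1,n2} ∩ {n0,n1,n3} = {n0}; idom=n0
  n7: preds {n3,n4,n6}: {n0,n1,n3} ∩ {n0,n1,n3,n4} ∩ {n0,n1,n3,n4,n6} = {n0,n1,n3}; idom=n3

Frontier:
  join n1 pred n0: · stop@n0
  join n1 pred n2: n2→n1 stop@n0
  join n3 pred n1: · stop@n1
  join n3 pred n7: n7→n3 stop@n1
  join n5 pred n0: · stop@n0
  join n5 pred n2: n2→n1 stop@n0
  join n5 pred n3: n3→n1 stop@n0
  join n7 pred n3: · stop@n3
  join n7 pred n4: n4 stop@n3
  join n7 pred n6: n6→n4 stop@n3
  DF(n0)=∅
  DF(n1)={n1,n5}
  DF(n2)={n1,n5}
  DF(n3)={n3,n5}
  DF(n4)={n7}
  DF(n5)=∅
  DF(n6)={n7}
  DF(n7)={n3}

φ for u: defs {n0,n1,n4,n5,n7}
  DF⁺ = {n1,n3,n5,n7}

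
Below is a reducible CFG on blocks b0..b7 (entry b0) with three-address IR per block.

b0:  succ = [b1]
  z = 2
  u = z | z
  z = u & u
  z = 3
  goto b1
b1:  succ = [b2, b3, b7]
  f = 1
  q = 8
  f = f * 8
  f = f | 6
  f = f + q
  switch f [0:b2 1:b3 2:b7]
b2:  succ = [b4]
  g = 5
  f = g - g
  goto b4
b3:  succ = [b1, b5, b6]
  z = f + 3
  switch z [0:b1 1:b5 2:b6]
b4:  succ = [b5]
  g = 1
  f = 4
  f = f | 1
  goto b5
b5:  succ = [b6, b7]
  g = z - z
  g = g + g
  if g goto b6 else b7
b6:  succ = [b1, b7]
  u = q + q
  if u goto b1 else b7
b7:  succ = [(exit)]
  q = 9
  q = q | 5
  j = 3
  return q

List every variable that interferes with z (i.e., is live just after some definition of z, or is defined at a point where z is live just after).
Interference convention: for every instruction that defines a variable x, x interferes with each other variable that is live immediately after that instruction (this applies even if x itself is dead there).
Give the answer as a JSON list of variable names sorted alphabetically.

def/use:
  b0: {u,z} / ∅
  b1: {f,q} / ∅
  b2: {f,g} / ∅
  b3: {z} / {f}
  b4: {f,g} / ∅
  b5: {g} / {z}
  b6: {u} / {q}
  b7: {j,q} / ∅

Live sets:
  live b0: ∅→{z}
  live b1: {z}→{f,q,z}
  live b2: {q,z}→{q,z}
  live b3: {f,q}→{q,z}
  live b4: {q,z}→{q,z}
  live b5: {q,z}→{q,z}
  live b6: {q,z}→{z}
  live b7: ∅→∅

Interference:
  f: {q,z}
  g: {q,z}
  j: {q}
  q: {f,g,j,z}
  u: {z}
  z: {f,g,q,u}

N(z) = ["f", "g", "q", "u"]

Answer: ["f", "g", "q", "u"]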